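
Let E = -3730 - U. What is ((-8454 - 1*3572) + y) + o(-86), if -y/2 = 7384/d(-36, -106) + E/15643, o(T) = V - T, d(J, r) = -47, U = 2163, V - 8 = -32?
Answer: -8564614278/735221 ≈ -11649.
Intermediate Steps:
V = -24 (V = 8 - 32 = -24)
E = -5893 (E = -3730 - 1*2163 = -3730 - 2163 = -5893)
o(T) = -24 - T
y = 231569766/735221 (y = -2*(7384/(-47) - 5893/15643) = -2*(7384*(-1/47) - 5893*1/15643) = -2*(-7384/47 - 5893/15643) = -2*(-115784883/735221) = 231569766/735221 ≈ 314.97)
((-8454 - 1*3572) + y) + o(-86) = ((-8454 - 1*3572) + 231569766/735221) + (-24 - 1*(-86)) = ((-8454 - 3572) + 231569766/735221) + (-24 + 86) = (-12026 + 231569766/735221) + 62 = -8610197980/735221 + 62 = -8564614278/735221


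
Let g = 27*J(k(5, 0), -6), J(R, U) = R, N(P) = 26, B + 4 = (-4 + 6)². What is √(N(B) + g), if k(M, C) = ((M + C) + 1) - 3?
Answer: √107 ≈ 10.344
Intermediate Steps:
B = 0 (B = -4 + (-4 + 6)² = -4 + 2² = -4 + 4 = 0)
k(M, C) = -2 + C + M (k(M, C) = ((C + M) + 1) - 3 = (1 + C + M) - 3 = -2 + C + M)
g = 81 (g = 27*(-2 + 0 + 5) = 27*3 = 81)
√(N(B) + g) = √(26 + 81) = √107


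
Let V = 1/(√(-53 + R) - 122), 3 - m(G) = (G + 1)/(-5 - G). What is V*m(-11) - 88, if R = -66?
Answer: -3962500/45009 - 14*I*√119/45009 ≈ -88.038 - 0.0033931*I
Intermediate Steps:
m(G) = 3 - (1 + G)/(-5 - G) (m(G) = 3 - (G + 1)/(-5 - G) = 3 - (1 + G)/(-5 - G))
V = 1/(-122 + I*√119) (V = 1/(√(-53 - 66) - 122) = 1/(√(-119) - 122) = 1/(I*√119 - 122) = 1/(-122 + I*√119) ≈ -0.0081317 - 0.0007271*I)
V*m(-11) - 88 = (-122/15003 - I*√119/15003)*(4*(4 - 11)/(5 - 11)) - 88 = (-122/15003 - I*√119/15003)*(4*(-7)/(-6)) - 88 = (-122/15003 - I*√119/15003)*(4*(-⅙)*(-7)) - 88 = (-122/15003 - I*√119/15003)*(14/3) - 88 = (-1708/45009 - 14*I*√119/45009) - 88 = -3962500/45009 - 14*I*√119/45009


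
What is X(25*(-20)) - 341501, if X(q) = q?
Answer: -342001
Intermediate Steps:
X(25*(-20)) - 341501 = 25*(-20) - 341501 = -500 - 341501 = -342001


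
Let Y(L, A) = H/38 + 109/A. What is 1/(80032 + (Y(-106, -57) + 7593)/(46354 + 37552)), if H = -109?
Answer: 9565284/765529674145 ≈ 1.2495e-5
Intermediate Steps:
Y(L, A) = -109/38 + 109/A
1/(80032 + (Y(-106, -57) + 7593)/(46354 + 37552)) = 1/(80032 + ((-109/38 + 109/(-57)) + 7593)/(46354 + 37552)) = 1/(80032 + ((-109/38 + 109*(-1/57)) + 7593)/83906) = 1/(80032 + ((-109/38 - 109/57) + 7593)*(1/83906)) = 1/(80032 + (-545/114 + 7593)*(1/83906)) = 1/(80032 + (865057/114)*(1/83906)) = 1/(80032 + 865057/9565284) = 1/(765529674145/9565284) = 9565284/765529674145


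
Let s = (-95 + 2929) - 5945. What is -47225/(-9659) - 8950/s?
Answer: 233365025/30049149 ≈ 7.7661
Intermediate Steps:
s = -3111 (s = 2834 - 5945 = -3111)
-47225/(-9659) - 8950/s = -47225/(-9659) - 8950/(-3111) = -47225*(-1/9659) - 8950*(-1/3111) = 47225/9659 + 8950/3111 = 233365025/30049149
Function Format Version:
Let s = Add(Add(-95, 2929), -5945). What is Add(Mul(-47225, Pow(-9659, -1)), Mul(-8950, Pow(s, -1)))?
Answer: Rational(233365025, 30049149) ≈ 7.7661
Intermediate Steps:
s = -3111 (s = Add(2834, -5945) = -3111)
Add(Mul(-47225, Pow(-9659, -1)), Mul(-8950, Pow(s, -1))) = Add(Mul(-47225, Pow(-9659, -1)), Mul(-8950, Pow(-3111, -1))) = Add(Mul(-47225, Rational(-1, 9659)), Mul(-8950, Rational(-1, 3111))) = Add(Rational(47225, 9659), Rational(8950, 3111)) = Rational(233365025, 30049149)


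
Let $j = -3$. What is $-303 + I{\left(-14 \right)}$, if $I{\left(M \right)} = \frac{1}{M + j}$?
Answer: $- \frac{5152}{17} \approx -303.06$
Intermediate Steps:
$I{\left(M \right)} = \frac{1}{-3 + M}$ ($I{\left(M \right)} = \frac{1}{M - 3} = \frac{1}{-3 + M}$)
$-303 + I{\left(-14 \right)} = -303 + \frac{1}{-3 - 14} = -303 + \frac{1}{-17} = -303 - \frac{1}{17} = - \frac{5152}{17}$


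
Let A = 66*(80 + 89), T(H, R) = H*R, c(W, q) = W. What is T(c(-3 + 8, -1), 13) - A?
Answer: -11089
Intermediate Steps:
A = 11154 (A = 66*169 = 11154)
T(c(-3 + 8, -1), 13) - A = (-3 + 8)*13 - 1*11154 = 5*13 - 11154 = 65 - 11154 = -11089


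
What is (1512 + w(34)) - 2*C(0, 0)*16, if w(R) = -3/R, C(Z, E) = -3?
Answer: 54669/34 ≈ 1607.9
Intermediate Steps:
(1512 + w(34)) - 2*C(0, 0)*16 = (1512 - 3/34) - 2*(-3)*16 = (1512 - 3*1/34) + 6*16 = (1512 - 3/34) + 96 = 51405/34 + 96 = 54669/34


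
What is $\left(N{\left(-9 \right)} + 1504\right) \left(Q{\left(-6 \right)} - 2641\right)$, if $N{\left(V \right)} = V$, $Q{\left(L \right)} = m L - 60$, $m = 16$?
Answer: $-4181515$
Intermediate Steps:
$Q{\left(L \right)} = -60 + 16 L$ ($Q{\left(L \right)} = 16 L - 60 = -60 + 16 L$)
$\left(N{\left(-9 \right)} + 1504\right) \left(Q{\left(-6 \right)} - 2641\right) = \left(-9 + 1504\right) \left(\left(-60 + 16 \left(-6\right)\right) - 2641\right) = 1495 \left(\left(-60 - 96\right) - 2641\right) = 1495 \left(-156 - 2641\right) = 1495 \left(-2797\right) = -4181515$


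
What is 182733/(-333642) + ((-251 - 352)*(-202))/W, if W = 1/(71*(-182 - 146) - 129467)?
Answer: -121723562920843/6542 ≈ -1.8606e+10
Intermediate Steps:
W = -1/152755 (W = 1/(71*(-328) - 129467) = 1/(-23288 - 129467) = 1/(-152755) = -1/152755 ≈ -6.5464e-6)
182733/(-333642) + ((-251 - 352)*(-202))/W = 182733/(-333642) + ((-251 - 352)*(-202))/(-1/152755) = 182733*(-1/333642) - 603*(-202)*(-152755) = -3583/6542 + 121806*(-152755) = -3583/6542 - 18606475530 = -121723562920843/6542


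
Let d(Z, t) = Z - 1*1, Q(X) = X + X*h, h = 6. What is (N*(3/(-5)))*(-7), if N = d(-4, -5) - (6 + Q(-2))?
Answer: 63/5 ≈ 12.600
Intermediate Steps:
Q(X) = 7*X (Q(X) = X + X*6 = X + 6*X = 7*X)
d(Z, t) = -1 + Z (d(Z, t) = Z - 1 = -1 + Z)
N = 3 (N = (-1 - 4) - (6 + 7*(-2)) = -5 - (6 - 14) = -5 - 1*(-8) = -5 + 8 = 3)
(N*(3/(-5)))*(-7) = (3*(3/(-5)))*(-7) = (3*(3*(-⅕)))*(-7) = (3*(-⅗))*(-7) = -9/5*(-7) = 63/5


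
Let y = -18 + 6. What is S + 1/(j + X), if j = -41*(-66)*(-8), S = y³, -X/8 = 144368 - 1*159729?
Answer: -174942719/101240 ≈ -1728.0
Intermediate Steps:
y = -12
X = 122888 (X = -8*(144368 - 1*159729) = -8*(144368 - 159729) = -8*(-15361) = 122888)
S = -1728 (S = (-12)³ = -1728)
j = -21648 (j = 2706*(-8) = -21648)
S + 1/(j + X) = -1728 + 1/(-21648 + 122888) = -1728 + 1/101240 = -174942719/101240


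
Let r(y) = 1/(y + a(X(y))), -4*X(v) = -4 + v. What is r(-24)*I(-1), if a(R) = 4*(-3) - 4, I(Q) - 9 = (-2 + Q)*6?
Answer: 9/40 ≈ 0.22500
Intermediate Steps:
I(Q) = -3 + 6*Q (I(Q) = 9 + (-2 + Q)*6 = 9 + (-12 + 6*Q) = -3 + 6*Q)
X(v) = 1 - v/4 (X(v) = -(-4 + v)/4 = 1 - v/4)
a(R) = -16 (a(R) = -12 - 4 = -16)
r(y) = 1/(-16 + y) (r(y) = 1/(y - 16) = 1/(-16 + y))
r(-24)*I(-1) = (-3 + 6*(-1))/(-16 - 24) = (-3 - 6)/(-40) = -1/40*(-9) = 9/40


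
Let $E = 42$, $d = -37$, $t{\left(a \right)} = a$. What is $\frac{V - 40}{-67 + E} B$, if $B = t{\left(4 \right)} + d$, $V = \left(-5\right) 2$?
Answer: $-66$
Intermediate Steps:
$V = -10$
$B = -33$ ($B = 4 - 37 = -33$)
$\frac{V - 40}{-67 + E} B = \frac{-10 - 40}{-67 + 42} \left(-33\right) = \frac{-10 - 40}{-25} \left(-33\right) = \left(-50\right) \left(- \frac{1}{25}\right) \left(-33\right) = 2 \left(-33\right) = -66$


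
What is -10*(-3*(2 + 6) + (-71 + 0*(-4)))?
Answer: 950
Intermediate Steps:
-10*(-3*(2 + 6) + (-71 + 0*(-4))) = -10*(-3*8 + (-71 + 0)) = -10*(-24 - 71) = -10*(-95) = 950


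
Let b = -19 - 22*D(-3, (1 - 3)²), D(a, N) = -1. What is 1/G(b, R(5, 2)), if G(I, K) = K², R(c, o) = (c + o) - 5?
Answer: ¼ ≈ 0.25000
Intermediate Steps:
R(c, o) = -5 + c + o
b = 3 (b = -19 - 22*(-1) = -19 + 22 = 3)
1/G(b, R(5, 2)) = 1/((-5 + 5 + 2)²) = 1/(2²) = 1/4 = ¼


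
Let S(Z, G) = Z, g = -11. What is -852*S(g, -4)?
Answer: 9372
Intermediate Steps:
-852*S(g, -4) = -852*(-11) = 9372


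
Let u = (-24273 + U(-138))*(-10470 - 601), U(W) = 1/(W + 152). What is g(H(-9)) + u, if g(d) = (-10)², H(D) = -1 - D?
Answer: 3762159691/14 ≈ 2.6873e+8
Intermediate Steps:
U(W) = 1/(152 + W)
g(d) = 100
u = 3762158291/14 (u = (-24273 + 1/(152 - 138))*(-10470 - 601) = (-24273 + 1/14)*(-11071) = -339821/14*(-11071) = 3762158291/14 ≈ 2.6873e+8)
g(H(-9)) + u = 100 + 3762158291/14 = 3762159691/14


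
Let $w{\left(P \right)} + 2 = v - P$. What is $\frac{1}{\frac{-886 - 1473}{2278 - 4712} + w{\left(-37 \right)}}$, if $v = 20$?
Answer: $\frac{2434}{136229} \approx 0.017867$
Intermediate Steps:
$w{\left(P \right)} = 18 - P$ ($w{\left(P \right)} = -2 - \left(-20 + P\right) = 18 - P$)
$\frac{1}{\frac{-886 - 1473}{2278 - 4712} + w{\left(-37 \right)}} = \frac{1}{\frac{-886 - 1473}{2278 - 4712} + \left(18 - -37\right)} = \frac{1}{- \frac{2359}{-2434} + \left(18 + 37\right)} = \frac{1}{\left(-2359\right) \left(- \frac{1}{2434}\right) + 55} = \frac{1}{\frac{2359}{2434} + 55} = \frac{1}{\frac{136229}{2434}} = \frac{2434}{136229}$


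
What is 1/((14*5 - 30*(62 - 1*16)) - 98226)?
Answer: -1/99536 ≈ -1.0047e-5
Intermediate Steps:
1/((14*5 - 30*(62 - 1*16)) - 98226) = 1/((70 - 30*(62 - 16)) - 98226) = 1/((70 - 30*46) - 98226) = 1/((70 - 1380) - 98226) = 1/(-1310 - 98226) = 1/(-99536) = -1/99536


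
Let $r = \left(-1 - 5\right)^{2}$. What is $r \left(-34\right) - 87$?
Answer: $-1311$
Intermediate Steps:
$r = 36$ ($r = \left(-6\right)^{2} = 36$)
$r \left(-34\right) - 87 = 36 \left(-34\right) - 87 = -1224 - 87 = -1311$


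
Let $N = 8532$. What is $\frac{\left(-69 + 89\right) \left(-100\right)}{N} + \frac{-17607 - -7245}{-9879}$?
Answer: $\frac{5720882}{7023969} \approx 0.81448$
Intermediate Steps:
$\frac{\left(-69 + 89\right) \left(-100\right)}{N} + \frac{-17607 - -7245}{-9879} = \frac{\left(-69 + 89\right) \left(-100\right)}{8532} + \frac{-17607 - -7245}{-9879} = 20 \left(-100\right) \frac{1}{8532} + \left(-17607 + 7245\right) \left(- \frac{1}{9879}\right) = \left(-2000\right) \frac{1}{8532} - - \frac{3454}{3293} = - \frac{500}{2133} + \frac{3454}{3293} = \frac{5720882}{7023969}$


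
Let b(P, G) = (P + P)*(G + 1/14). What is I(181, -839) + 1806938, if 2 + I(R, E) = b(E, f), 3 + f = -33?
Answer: 13070569/7 ≈ 1.8672e+6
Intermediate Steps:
f = -36 (f = -3 - 33 = -36)
b(P, G) = 2*P*(1/14 + G) (b(P, G) = (2*P)*(G + 1/14) = (2*P)*(1/14 + G) = 2*P*(1/14 + G))
I(R, E) = -2 - 503*E/7 (I(R, E) = -2 + E*(1 + 14*(-36))/7 = -2 + E*(1 - 504)/7 = -2 + (1/7)*E*(-503) = -2 - 503*E/7)
I(181, -839) + 1806938 = (-2 - 503/7*(-839)) + 1806938 = (-2 + 422017/7) + 1806938 = 422003/7 + 1806938 = 13070569/7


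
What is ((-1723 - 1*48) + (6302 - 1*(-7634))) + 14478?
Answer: 26643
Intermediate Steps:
((-1723 - 1*48) + (6302 - 1*(-7634))) + 14478 = ((-1723 - 48) + (6302 + 7634)) + 14478 = (-1771 + 13936) + 14478 = 12165 + 14478 = 26643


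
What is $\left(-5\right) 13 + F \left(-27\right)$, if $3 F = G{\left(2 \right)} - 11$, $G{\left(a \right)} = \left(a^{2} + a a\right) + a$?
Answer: $-56$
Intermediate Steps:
$G{\left(a \right)} = a + 2 a^{2}$ ($G{\left(a \right)} = \left(a^{2} + a^{2}\right) + a = 2 a^{2} + a = a + 2 a^{2}$)
$F = - \frac{1}{3}$ ($F = \frac{2 \left(1 + 2 \cdot 2\right) - 11}{3} = \frac{2 \left(1 + 4\right) - 11}{3} = \frac{2 \cdot 5 - 11}{3} = \frac{10 - 11}{3} = \frac{1}{3} \left(-1\right) = - \frac{1}{3} \approx -0.33333$)
$\left(-5\right) 13 + F \left(-27\right) = \left(-5\right) 13 - -9 = -65 + 9 = -56$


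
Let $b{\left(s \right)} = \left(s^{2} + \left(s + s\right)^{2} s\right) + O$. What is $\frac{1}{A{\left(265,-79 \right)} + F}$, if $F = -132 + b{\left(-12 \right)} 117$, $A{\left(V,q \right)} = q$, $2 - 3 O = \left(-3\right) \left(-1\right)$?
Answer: $- \frac{1}{792106} \approx -1.2625 \cdot 10^{-6}$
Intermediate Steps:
$O = - \frac{1}{3}$ ($O = \frac{2}{3} - \frac{\left(-3\right) \left(-1\right)}{3} = \frac{2}{3} - 1 = - \frac{1}{3} \approx -0.33333$)
$b{\left(s \right)} = - \frac{1}{3} + s^{2} + 4 s^{3}$ ($b{\left(s \right)} = \left(s^{2} + \left(s + s\right)^{2} s\right) - \frac{1}{3} = \left(s^{2} + \left(2 s\right)^{2} s\right) - \frac{1}{3} = \left(s^{2} + 4 s^{2} s\right) - \frac{1}{3} = \left(s^{2} + 4 s^{3}\right) - \frac{1}{3} = - \frac{1}{3} + s^{2} + 4 s^{3}$)
$F = -792027$ ($F = -132 + \left(- \frac{1}{3} + \left(-12\right)^{2} + 4 \left(-12\right)^{3}\right) 117 = -132 + \left(- \frac{1}{3} + 144 + 4 \left(-1728\right)\right) 117 = -132 + \left(- \frac{1}{3} + 144 - 6912\right) 117 = -132 - 791895 = -792027$)
$\frac{1}{A{\left(265,-79 \right)} + F} = \frac{1}{-79 - 792027} = \frac{1}{-792106} = - \frac{1}{792106}$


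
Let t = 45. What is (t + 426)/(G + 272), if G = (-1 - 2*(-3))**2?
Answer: 157/99 ≈ 1.5859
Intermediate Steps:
G = 25 (G = (-1 + 6)**2 = 5**2 = 25)
(t + 426)/(G + 272) = (45 + 426)/(25 + 272) = 471/297 = 471*(1/297) = 157/99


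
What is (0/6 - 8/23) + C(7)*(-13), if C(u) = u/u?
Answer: -307/23 ≈ -13.348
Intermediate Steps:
C(u) = 1
(0/6 - 8/23) + C(7)*(-13) = (0/6 - 8/23) + 1*(-13) = (0*(⅙) - 8*1/23) - 13 = (0 - 8/23) - 13 = -8/23 - 13 = -307/23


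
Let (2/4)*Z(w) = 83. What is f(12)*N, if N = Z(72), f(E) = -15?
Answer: -2490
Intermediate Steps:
Z(w) = 166 (Z(w) = 2*83 = 166)
N = 166
f(12)*N = -15*166 = -2490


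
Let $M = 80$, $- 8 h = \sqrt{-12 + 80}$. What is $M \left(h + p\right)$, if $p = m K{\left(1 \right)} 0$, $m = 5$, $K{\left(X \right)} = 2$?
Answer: $- 20 \sqrt{17} \approx -82.462$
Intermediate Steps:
$h = - \frac{\sqrt{17}}{4}$ ($h = - \frac{\sqrt{-12 + 80}}{8} = - \frac{\sqrt{68}}{8} = - \frac{2 \sqrt{17}}{8} = - \frac{\sqrt{17}}{4} \approx -1.0308$)
$p = 0$ ($p = 5 \cdot 2 \cdot 0 = 10 \cdot 0 = 0$)
$M \left(h + p\right) = 80 \left(- \frac{\sqrt{17}}{4} + 0\right) = 80 \left(- \frac{\sqrt{17}}{4}\right) = - 20 \sqrt{17}$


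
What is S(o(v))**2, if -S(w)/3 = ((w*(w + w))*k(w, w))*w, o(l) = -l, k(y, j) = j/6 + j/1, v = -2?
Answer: 12544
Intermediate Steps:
k(y, j) = 7*j/6 (k(y, j) = j*(1/6) + j*1 = j/6 + j = 7*j/6)
S(w) = -7*w**4 (S(w) = -3*(w*(w + w))*(7*w/6)*w = -3*(w*(2*w))*(7*w/6)*w = -3*(2*w**2)*(7*w/6)*w = -3*7*w**3/3*w = -7*w**4)
S(o(v))**2 = (-7*(-1*(-2))**4)**2 = (-7*2**4)**2 = (-7*16)**2 = (-112)**2 = 12544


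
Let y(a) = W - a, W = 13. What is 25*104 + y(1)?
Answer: 2612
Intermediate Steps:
y(a) = 13 - a
25*104 + y(1) = 25*104 + (13 - 1*1) = 2600 + (13 - 1) = 2600 + 12 = 2612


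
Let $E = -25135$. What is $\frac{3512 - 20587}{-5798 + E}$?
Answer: $\frac{17075}{30933} \approx 0.552$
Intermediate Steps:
$\frac{3512 - 20587}{-5798 + E} = \frac{3512 - 20587}{-5798 - 25135} = - \frac{17075}{-30933} = \left(-17075\right) \left(- \frac{1}{30933}\right) = \frac{17075}{30933}$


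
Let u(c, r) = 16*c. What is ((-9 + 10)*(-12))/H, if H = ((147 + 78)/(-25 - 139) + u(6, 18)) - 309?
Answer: 656/11719 ≈ 0.055977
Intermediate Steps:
H = -35157/164 (H = ((147 + 78)/(-25 - 139) + 16*6) - 309 = (225/(-164) + 96) - 309 = (225*(-1/164) + 96) - 309 = (-225/164 + 96) - 309 = 15519/164 - 309 = -35157/164 ≈ -214.37)
((-9 + 10)*(-12))/H = ((-9 + 10)*(-12))/(-35157/164) = (1*(-12))*(-164/35157) = -12*(-164/35157) = 656/11719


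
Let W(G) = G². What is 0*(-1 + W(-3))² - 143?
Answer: -143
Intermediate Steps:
0*(-1 + W(-3))² - 143 = 0*(-1 + (-3)²)² - 143 = 0*(-1 + 9)² - 143 = 0*8² - 143 = 0*64 - 143 = 0 - 143 = -143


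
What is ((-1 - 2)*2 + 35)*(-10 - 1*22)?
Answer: -928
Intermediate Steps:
((-1 - 2)*2 + 35)*(-10 - 1*22) = (-3*2 + 35)*(-10 - 22) = (-6 + 35)*(-32) = 29*(-32) = -928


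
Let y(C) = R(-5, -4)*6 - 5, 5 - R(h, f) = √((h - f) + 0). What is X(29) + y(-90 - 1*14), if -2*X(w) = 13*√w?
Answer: 25 - 6*I - 13*√29/2 ≈ -10.004 - 6.0*I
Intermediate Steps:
R(h, f) = 5 - √(h - f) (R(h, f) = 5 - √((h - f) + 0) = 5 - √(h - f))
X(w) = -13*√w/2
y(C) = 25 - 6*I (y(C) = (5 - √(-5 - 1*(-4)))*6 - 5 = (5 - √(-5 + 4))*6 - 5 = (5 - √(-1))*6 - 5 = (5 - I)*6 - 5 = (30 - 6*I) - 5 = 25 - 6*I)
X(29) + y(-90 - 1*14) = -13*√29/2 + (25 - 6*I) = 25 - 6*I - 13*√29/2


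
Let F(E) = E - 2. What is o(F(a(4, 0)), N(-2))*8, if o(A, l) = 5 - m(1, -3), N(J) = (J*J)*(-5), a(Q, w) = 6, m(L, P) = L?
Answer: 32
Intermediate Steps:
F(E) = -2 + E
N(J) = -5*J² (N(J) = J²*(-5) = -5*J²)
o(A, l) = 4 (o(A, l) = 5 - 1*1 = 5 - 1 = 4)
o(F(a(4, 0)), N(-2))*8 = 4*8 = 32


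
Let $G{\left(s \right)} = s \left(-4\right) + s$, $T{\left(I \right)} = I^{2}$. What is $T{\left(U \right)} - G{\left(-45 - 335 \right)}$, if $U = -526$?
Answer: $275536$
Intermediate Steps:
$G{\left(s \right)} = - 3 s$ ($G{\left(s \right)} = - 4 s + s = - 3 s$)
$T{\left(U \right)} - G{\left(-45 - 335 \right)} = \left(-526\right)^{2} - - 3 \left(-45 - 335\right) = 276676 - - 3 \left(-45 - 335\right) = 276676 - \left(-3\right) \left(-380\right) = 276676 - 1140 = 275536$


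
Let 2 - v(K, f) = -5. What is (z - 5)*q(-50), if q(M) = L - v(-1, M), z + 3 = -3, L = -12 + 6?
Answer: 143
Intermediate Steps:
L = -6
v(K, f) = 7 (v(K, f) = 2 - 1*(-5) = 2 + 5 = 7)
z = -6 (z = -3 - 3 = -6)
q(M) = -13 (q(M) = -6 - 1*7 = -6 - 7 = -13)
(z - 5)*q(-50) = (-6 - 5)*(-13) = -11*(-13) = 143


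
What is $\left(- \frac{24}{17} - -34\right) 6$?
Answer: $\frac{3324}{17} \approx 195.53$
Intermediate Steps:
$\left(- \frac{24}{17} - -34\right) 6 = \left(\left(-24\right) \frac{1}{17} + 34\right) 6 = \left(- \frac{24}{17} + 34\right) 6 = \frac{554}{17} \cdot 6 = \frac{3324}{17}$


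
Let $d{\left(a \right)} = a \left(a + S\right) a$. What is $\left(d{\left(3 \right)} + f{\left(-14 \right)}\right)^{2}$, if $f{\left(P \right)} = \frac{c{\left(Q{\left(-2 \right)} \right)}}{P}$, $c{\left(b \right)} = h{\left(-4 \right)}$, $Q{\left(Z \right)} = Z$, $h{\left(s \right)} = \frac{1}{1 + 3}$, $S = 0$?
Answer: $\frac{2283121}{3136} \approx 728.04$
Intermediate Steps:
$h{\left(s \right)} = \frac{1}{4}$
$c{\left(b \right)} = \frac{1}{4}$
$d{\left(a \right)} = a^{3}$ ($d{\left(a \right)} = a \left(a + 0\right) a = a a a = a^{2} a = a^{3}$)
$f{\left(P \right)} = \frac{1}{4 P}$
$\left(d{\left(3 \right)} + f{\left(-14 \right)}\right)^{2} = \left(3^{3} + \frac{1}{4 \left(-14\right)}\right)^{2} = \left(27 + \frac{1}{4} \left(- \frac{1}{14}\right)\right)^{2} = \left(27 - \frac{1}{56}\right)^{2} = \left(\frac{1511}{56}\right)^{2} = \frac{2283121}{3136}$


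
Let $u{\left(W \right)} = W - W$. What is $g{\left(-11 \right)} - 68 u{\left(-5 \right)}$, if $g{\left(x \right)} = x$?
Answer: $-11$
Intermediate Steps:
$u{\left(W \right)} = 0$
$g{\left(-11 \right)} - 68 u{\left(-5 \right)} = -11 - 0 = -11 + 0 = -11$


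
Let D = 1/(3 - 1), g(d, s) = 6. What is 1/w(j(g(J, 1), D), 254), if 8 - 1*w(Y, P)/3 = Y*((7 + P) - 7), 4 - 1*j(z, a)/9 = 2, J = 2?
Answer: -1/13692 ≈ -7.3035e-5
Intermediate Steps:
D = ½ (D = 1/2 = ½ ≈ 0.50000)
j(z, a) = 18 (j(z, a) = 36 - 9*2 = 36 - 18 = 18)
w(Y, P) = 24 - 3*P*Y (w(Y, P) = 24 - 3*Y*((7 + P) - 7) = 24 - 3*Y*P = 24 - 3*P*Y)
1/w(j(g(J, 1), D), 254) = 1/(24 - 3*254*18) = 1/(24 - 13716) = 1/(-13692) = -1/13692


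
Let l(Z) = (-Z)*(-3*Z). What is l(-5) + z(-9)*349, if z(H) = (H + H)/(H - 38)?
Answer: 9807/47 ≈ 208.66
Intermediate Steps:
z(H) = 2*H/(-38 + H) (z(H) = (2*H)/(-38 + H) = 2*H/(-38 + H))
l(Z) = 3*Z²
l(-5) + z(-9)*349 = 3*(-5)² + (2*(-9)/(-38 - 9))*349 = 3*25 + (2*(-9)/(-47))*349 = 75 + (2*(-9)*(-1/47))*349 = 75 + (18/47)*349 = 75 + 6282/47 = 9807/47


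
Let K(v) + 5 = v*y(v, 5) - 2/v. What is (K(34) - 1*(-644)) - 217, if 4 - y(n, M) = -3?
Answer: 11219/17 ≈ 659.94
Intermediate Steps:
y(n, M) = 7 (y(n, M) = 4 - 1*(-3) = 4 + 3 = 7)
K(v) = -5 - 2/v + 7*v (K(v) = -5 + (v*7 - 2/v) = -5 + (7*v - 2/v) = -5 + (-2/v + 7*v) = -5 - 2/v + 7*v)
(K(34) - 1*(-644)) - 217 = ((-5 - 2/34 + 7*34) - 1*(-644)) - 217 = ((-5 - 2*1/34 + 238) + 644) - 217 = ((-5 - 1/17 + 238) + 644) - 217 = (3960/17 + 644) - 217 = 14908/17 - 217 = 11219/17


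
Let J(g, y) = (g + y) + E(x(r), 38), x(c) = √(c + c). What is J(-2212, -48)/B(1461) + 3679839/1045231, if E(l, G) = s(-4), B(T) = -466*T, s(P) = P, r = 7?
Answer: 1253848234999/355810220403 ≈ 3.5239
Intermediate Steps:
x(c) = √2*√c (x(c) = √(2*c) = √2*√c)
E(l, G) = -4
J(g, y) = -4 + g + y (J(g, y) = (g + y) - 4 = -4 + g + y)
J(-2212, -48)/B(1461) + 3679839/1045231 = (-4 - 2212 - 48)/((-466*1461)) + 3679839/1045231 = -2264/(-680826) + 3679839*(1/1045231) = -2264*(-1/680826) + 3679839/1045231 = 1132/340413 + 3679839/1045231 = 1253848234999/355810220403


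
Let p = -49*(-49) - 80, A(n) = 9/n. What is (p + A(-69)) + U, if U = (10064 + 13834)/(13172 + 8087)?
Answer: 162193582/69851 ≈ 2322.0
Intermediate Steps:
U = 3414/3037 (U = 23898/21259 = 23898*(1/21259) = 3414/3037 ≈ 1.1241)
p = 2321 (p = 2401 - 80 = 2321)
(p + A(-69)) + U = (2321 + 9/(-69)) + 3414/3037 = (2321 + 9*(-1/69)) + 3414/3037 = (2321 - 3/23) + 3414/3037 = 53380/23 + 3414/3037 = 162193582/69851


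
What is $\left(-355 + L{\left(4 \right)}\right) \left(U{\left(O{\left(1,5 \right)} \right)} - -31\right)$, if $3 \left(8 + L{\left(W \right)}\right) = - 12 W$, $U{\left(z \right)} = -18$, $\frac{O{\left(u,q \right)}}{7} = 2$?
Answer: $-4927$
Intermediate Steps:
$O{\left(u,q \right)} = 14$ ($O{\left(u,q \right)} = 7 \cdot 2 = 14$)
$L{\left(W \right)} = -8 - 4 W$ ($L{\left(W \right)} = -8 + \frac{\left(-12\right) W}{3} = -8 - 4 W$)
$\left(-355 + L{\left(4 \right)}\right) \left(U{\left(O{\left(1,5 \right)} \right)} - -31\right) = \left(-355 - 24\right) \left(-18 - -31\right) = \left(-355 - 24\right) \left(-18 + \left(-83 + 114\right)\right) = \left(-355 - 24\right) \left(-18 + 31\right) = \left(-379\right) 13 = -4927$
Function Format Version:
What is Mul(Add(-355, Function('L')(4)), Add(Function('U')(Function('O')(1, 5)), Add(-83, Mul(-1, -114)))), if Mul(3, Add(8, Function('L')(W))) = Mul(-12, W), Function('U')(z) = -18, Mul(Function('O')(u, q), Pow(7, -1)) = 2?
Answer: -4927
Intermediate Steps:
Function('O')(u, q) = 14 (Function('O')(u, q) = Mul(7, 2) = 14)
Function('L')(W) = Add(-8, Mul(-4, W)) (Function('L')(W) = Add(-8, Mul(Rational(1, 3), Mul(-12, W))) = Add(-8, Mul(-4, W)))
Mul(Add(-355, Function('L')(4)), Add(Function('U')(Function('O')(1, 5)), Add(-83, Mul(-1, -114)))) = Mul(Add(-355, Add(-8, Mul(-4, 4))), Add(-18, Add(-83, Mul(-1, -114)))) = Mul(Add(-355, Add(-8, -16)), Add(-18, Add(-83, 114))) = Mul(Add(-355, -24), Add(-18, 31)) = Mul(-379, 13) = -4927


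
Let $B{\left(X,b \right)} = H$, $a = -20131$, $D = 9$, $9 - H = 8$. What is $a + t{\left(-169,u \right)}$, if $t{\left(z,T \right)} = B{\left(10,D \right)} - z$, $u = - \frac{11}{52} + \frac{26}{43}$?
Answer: $-19961$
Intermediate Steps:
$H = 1$ ($H = 9 - 8 = 1$)
$B{\left(X,b \right)} = 1$
$u = \frac{879}{2236}$ ($u = \left(-11\right) \frac{1}{52} + 26 \cdot \frac{1}{43} = - \frac{11}{52} + \frac{26}{43} = \frac{879}{2236} \approx 0.39311$)
$t{\left(z,T \right)} = 1 - z$
$a + t{\left(-169,u \right)} = -20131 + \left(1 - -169\right) = -20131 + \left(1 + 169\right) = -20131 + 170 = -19961$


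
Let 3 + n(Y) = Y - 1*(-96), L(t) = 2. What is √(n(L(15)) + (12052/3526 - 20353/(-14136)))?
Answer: √15505288768205070/12460884 ≈ 9.9929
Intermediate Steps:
n(Y) = 93 + Y (n(Y) = -3 + (Y - 1*(-96)) = -3 + (Y + 96) = -3 + (96 + Y) = 93 + Y)
√(n(L(15)) + (12052/3526 - 20353/(-14136))) = √((93 + 2) + (12052/3526 - 20353/(-14136))) = √(95 + (12052*(1/3526) - 20353*(-1/14136))) = √(95 + (6026/1763 + 20353/14136)) = √(95 + 121065875/24921768) = √(2488633835/24921768) = √15505288768205070/12460884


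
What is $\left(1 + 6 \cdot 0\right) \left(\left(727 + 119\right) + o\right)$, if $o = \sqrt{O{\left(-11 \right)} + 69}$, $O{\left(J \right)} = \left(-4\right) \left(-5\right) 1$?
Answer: $846 + \sqrt{89} \approx 855.43$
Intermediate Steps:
$O{\left(J \right)} = 20$ ($O{\left(J \right)} = 20 \cdot 1 = 20$)
$o = \sqrt{89}$ ($o = \sqrt{20 + 69} = \sqrt{89} \approx 9.434$)
$\left(1 + 6 \cdot 0\right) \left(\left(727 + 119\right) + o\right) = \left(1 + 6 \cdot 0\right) \left(\left(727 + 119\right) + \sqrt{89}\right) = \left(1 + 0\right) \left(846 + \sqrt{89}\right) = 1 \left(846 + \sqrt{89}\right) = 846 + \sqrt{89}$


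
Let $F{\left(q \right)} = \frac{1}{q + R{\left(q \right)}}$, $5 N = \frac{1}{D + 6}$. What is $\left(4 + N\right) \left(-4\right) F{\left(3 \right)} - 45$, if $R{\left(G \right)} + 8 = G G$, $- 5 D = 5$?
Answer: $- \frac{1226}{25} \approx -49.04$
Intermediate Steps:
$D = -1$ ($D = \left(- \frac{1}{5}\right) 5 = -1$)
$R{\left(G \right)} = -8 + G^{2}$ ($R{\left(G \right)} = -8 + G G = -8 + G^{2}$)
$N = \frac{1}{25}$ ($N = \frac{1}{5 \left(-1 + 6\right)} = \frac{1}{5 \cdot 5} = \frac{1}{5} \cdot \frac{1}{5} = \frac{1}{25} \approx 0.04$)
$F{\left(q \right)} = \frac{1}{-8 + q + q^{2}}$ ($F{\left(q \right)} = \frac{1}{q + \left(-8 + q^{2}\right)} = \frac{1}{-8 + q + q^{2}}$)
$\left(4 + N\right) \left(-4\right) F{\left(3 \right)} - 45 = \frac{\left(4 + \frac{1}{25}\right) \left(-4\right)}{-8 + 3 + 3^{2}} - 45 = \frac{\frac{101}{25} \left(-4\right)}{-8 + 3 + 9} - 45 = - \frac{404}{25 \cdot 4} - 45 = \left(- \frac{404}{25}\right) \frac{1}{4} - 45 = - \frac{101}{25} - 45 = - \frac{1226}{25}$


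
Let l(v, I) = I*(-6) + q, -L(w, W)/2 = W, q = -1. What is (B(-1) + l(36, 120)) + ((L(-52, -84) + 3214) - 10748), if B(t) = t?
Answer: -8088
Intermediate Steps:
L(w, W) = -2*W
l(v, I) = -1 - 6*I (l(v, I) = I*(-6) - 1 = -6*I - 1 = -1 - 6*I)
(B(-1) + l(36, 120)) + ((L(-52, -84) + 3214) - 10748) = (-1 + (-1 - 6*120)) + ((-2*(-84) + 3214) - 10748) = (-1 + (-1 - 720)) + ((168 + 3214) - 10748) = (-1 - 721) + (3382 - 10748) = -722 - 7366 = -8088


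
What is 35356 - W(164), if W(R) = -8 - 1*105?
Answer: 35469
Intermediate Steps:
W(R) = -113 (W(R) = -8 - 105 = -113)
35356 - W(164) = 35356 - 1*(-113) = 35356 + 113 = 35469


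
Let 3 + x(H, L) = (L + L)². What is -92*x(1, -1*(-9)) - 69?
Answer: -29601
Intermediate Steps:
x(H, L) = -3 + 4*L² (x(H, L) = -3 + (L + L)² = -3 + (2*L)² = -3 + 4*L²)
-92*x(1, -1*(-9)) - 69 = -92*(-3 + 4*(-1*(-9))²) - 69 = -92*(-3 + 4*9²) - 69 = -92*(-3 + 4*81) - 69 = -92*(-3 + 324) - 69 = -92*321 - 69 = -29532 - 69 = -29601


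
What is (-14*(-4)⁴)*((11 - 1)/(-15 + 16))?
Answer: -35840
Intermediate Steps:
(-14*(-4)⁴)*((11 - 1)/(-15 + 16)) = (-14*256)*(10/1) = -35840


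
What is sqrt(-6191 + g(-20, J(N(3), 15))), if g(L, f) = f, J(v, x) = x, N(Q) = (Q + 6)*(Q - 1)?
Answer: 4*I*sqrt(386) ≈ 78.588*I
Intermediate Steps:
N(Q) = (-1 + Q)*(6 + Q) (N(Q) = (6 + Q)*(-1 + Q) = (-1 + Q)*(6 + Q))
sqrt(-6191 + g(-20, J(N(3), 15))) = sqrt(-6191 + 15) = sqrt(-6176) = 4*I*sqrt(386)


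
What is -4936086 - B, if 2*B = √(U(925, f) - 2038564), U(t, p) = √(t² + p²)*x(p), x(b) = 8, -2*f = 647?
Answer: -4936086 - I*√(509641 - √3841109) ≈ -4.9361e+6 - 712.52*I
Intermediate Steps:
f = -647/2 (f = -½*647 = -647/2 ≈ -323.50)
U(t, p) = 8*√(p² + t²) (U(t, p) = √(t² + p²)*8 = √(p² + t²)*8 = 8*√(p² + t²))
B = √(-2038564 + 4*√3841109)/2 (B = √(8*√((-647/2)² + 925²) - 2038564)/2 = √(8*√(418609/4 + 855625) - 2038564)/2 = √(8*√(3841109/4) - 2038564)/2 = √(8*(√3841109/2) - 2038564)/2 = √(4*√3841109 - 2038564)/2 = √(-2038564 + 4*√3841109)/2 ≈ 712.52*I)
-4936086 - B = -4936086 - √(-509641 + √3841109)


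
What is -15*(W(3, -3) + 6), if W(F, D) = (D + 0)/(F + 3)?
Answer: -165/2 ≈ -82.500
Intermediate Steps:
W(F, D) = D/(3 + F)
-15*(W(3, -3) + 6) = -15*(-3/(3 + 3) + 6) = -15*(-3/6 + 6) = -15*(-3*1/6 + 6) = -15*(-1/2 + 6) = -15*11/2 = -165/2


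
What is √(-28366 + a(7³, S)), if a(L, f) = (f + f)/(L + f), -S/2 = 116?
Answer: I*√349548990/111 ≈ 168.43*I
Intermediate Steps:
S = -232 (S = -2*116 = -232)
a(L, f) = 2*f/(L + f) (a(L, f) = (2*f)/(L + f) = 2*f/(L + f))
√(-28366 + a(7³, S)) = √(-28366 + 2*(-232)/(7³ - 232)) = √(-28366 + 2*(-232)/(343 - 232)) = √(-28366 + 2*(-232)/111) = √(-28366 + 2*(-232)*(1/111)) = √(-28366 - 464/111) = √(-3149090/111) = I*√349548990/111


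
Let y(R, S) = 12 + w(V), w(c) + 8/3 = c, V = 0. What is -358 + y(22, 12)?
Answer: -1046/3 ≈ -348.67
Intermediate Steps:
w(c) = -8/3 + c
y(R, S) = 28/3 (y(R, S) = 12 + (-8/3 + 0) = 12 - 8/3 = 28/3)
-358 + y(22, 12) = -358 + 28/3 = -1046/3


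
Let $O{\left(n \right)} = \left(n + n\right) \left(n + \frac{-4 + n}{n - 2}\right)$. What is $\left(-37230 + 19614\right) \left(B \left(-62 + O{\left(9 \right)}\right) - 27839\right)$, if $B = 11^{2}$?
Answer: $\frac{1748969328}{7} \approx 2.4985 \cdot 10^{8}$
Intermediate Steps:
$O{\left(n \right)} = 2 n \left(n + \frac{-4 + n}{-2 + n}\right)$
$B = 121$
$\left(-37230 + 19614\right) \left(B \left(-62 + O{\left(9 \right)}\right) - 27839\right) = \left(-37230 + 19614\right) \left(121 \left(-62 + 2 \cdot 9 \frac{1}{-2 + 9} \left(-4 + 9^{2} - 9\right)\right) - 27839\right) = - 17616 \left(121 \left(-62 + 2 \cdot 9 \cdot \frac{1}{7} \left(-4 + 81 - 9\right)\right) - 27839\right) = - 17616 \left(121 \left(-62 + 2 \cdot 9 \cdot \frac{1}{7} \cdot 68\right) - 27839\right) = - 17616 \left(121 \left(-62 + \frac{1224}{7}\right) - 27839\right) = - 17616 \left(121 \cdot \frac{790}{7} - 27839\right) = - 17616 \left(\frac{95590}{7} - 27839\right) = \left(-17616\right) \left(- \frac{99283}{7}\right) = \frac{1748969328}{7}$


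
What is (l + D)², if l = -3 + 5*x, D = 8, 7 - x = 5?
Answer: 225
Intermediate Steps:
x = 2 (x = 7 - 1*5 = 7 - 5 = 2)
l = 7 (l = -3 + 5*2 = -3 + 10 = 7)
(l + D)² = (7 + 8)² = 15² = 225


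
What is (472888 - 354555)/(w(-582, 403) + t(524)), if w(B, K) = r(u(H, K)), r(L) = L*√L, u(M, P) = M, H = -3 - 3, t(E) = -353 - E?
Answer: -103778041/769345 + 709998*I*√6/769345 ≈ -134.89 + 2.2605*I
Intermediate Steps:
H = -6
r(L) = L^(3/2)
w(B, K) = -6*I*√6 (w(B, K) = (-6)^(3/2) = -6*I*√6)
(472888 - 354555)/(w(-582, 403) + t(524)) = (472888 - 354555)/(-6*I*√6 + (-353 - 1*524)) = 118333/(-6*I*√6 + (-353 - 524)) = 118333/(-6*I*√6 - 877) = 118333/(-877 - 6*I*√6)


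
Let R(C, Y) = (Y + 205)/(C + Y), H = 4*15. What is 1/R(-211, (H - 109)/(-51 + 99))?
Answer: -10177/9791 ≈ -1.0394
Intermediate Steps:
H = 60
R(C, Y) = (205 + Y)/(C + Y)
1/R(-211, (H - 109)/(-51 + 99)) = 1/((205 + (60 - 109)/(-51 + 99))/(-211 + (60 - 109)/(-51 + 99))) = 1/((205 - 49/48)/(-211 - 49/48)) = 1/((9791/48)/(-10177/48)) = 1/(-48/10177*9791/48) = 1/(-9791/10177) = -10177/9791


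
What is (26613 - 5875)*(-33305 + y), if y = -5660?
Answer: -808056170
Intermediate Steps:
(26613 - 5875)*(-33305 + y) = (26613 - 5875)*(-33305 - 5660) = 20738*(-38965) = -808056170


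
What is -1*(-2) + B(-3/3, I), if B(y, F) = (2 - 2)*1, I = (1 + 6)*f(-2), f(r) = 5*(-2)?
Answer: 2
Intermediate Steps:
f(r) = -10
I = -70 (I = (1 + 6)*(-10) = 7*(-10) = -70)
B(y, F) = 0 (B(y, F) = 0*1 = 0)
-1*(-2) + B(-3/3, I) = -1*(-2) + 0 = 2 + 0 = 2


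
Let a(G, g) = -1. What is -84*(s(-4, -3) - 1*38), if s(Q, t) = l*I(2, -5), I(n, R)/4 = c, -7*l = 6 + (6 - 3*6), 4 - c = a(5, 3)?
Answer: 1752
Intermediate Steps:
c = 5 (c = 4 - 1*(-1) = 4 + 1 = 5)
l = 6/7 (l = -(6 + (6 - 3*6))/7 = -(6 + (6 - 1*18))/7 = -(6 + (6 - 18))/7 = -(6 - 12)/7 = -⅐*(-6) = 6/7 ≈ 0.85714)
I(n, R) = 20 (I(n, R) = 4*5 = 20)
s(Q, t) = 120/7 (s(Q, t) = (6/7)*20 = 120/7)
-84*(s(-4, -3) - 1*38) = -84*(120/7 - 1*38) = -84*(120/7 - 38) = -84*(-146/7) = 1752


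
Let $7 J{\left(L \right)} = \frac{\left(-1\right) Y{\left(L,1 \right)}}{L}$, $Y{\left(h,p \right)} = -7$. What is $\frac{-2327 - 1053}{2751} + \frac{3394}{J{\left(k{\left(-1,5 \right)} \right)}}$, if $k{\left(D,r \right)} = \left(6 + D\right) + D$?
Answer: $\frac{37344196}{2751} \approx 13575.0$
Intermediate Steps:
$k{\left(D,r \right)} = 6 + 2 D$
$J{\left(L \right)} = \frac{1}{L}$ ($J{\left(L \right)} = \frac{\left(-1\right) \left(-7\right) \frac{1}{L}}{7} = \frac{7 \frac{1}{L}}{7} = \frac{1}{L}$)
$\frac{-2327 - 1053}{2751} + \frac{3394}{J{\left(k{\left(-1,5 \right)} \right)}} = \frac{-2327 - 1053}{2751} + \frac{3394}{\frac{1}{6 + 2 \left(-1\right)}} = \left(-2327 - 1053\right) \frac{1}{2751} + \frac{3394}{\frac{1}{6 - 2}} = \left(-3380\right) \frac{1}{2751} + \frac{3394}{\frac{1}{4}} = - \frac{3380}{2751} + 3394 \frac{1}{\frac{1}{4}} = - \frac{3380}{2751} + 3394 \cdot 4 = - \frac{3380}{2751} + 13576 = \frac{37344196}{2751}$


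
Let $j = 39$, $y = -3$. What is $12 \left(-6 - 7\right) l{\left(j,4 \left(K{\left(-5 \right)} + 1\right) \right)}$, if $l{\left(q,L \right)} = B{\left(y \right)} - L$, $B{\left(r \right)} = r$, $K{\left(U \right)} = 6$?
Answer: $4836$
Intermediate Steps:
$l{\left(q,L \right)} = -3 - L$
$12 \left(-6 - 7\right) l{\left(j,4 \left(K{\left(-5 \right)} + 1\right) \right)} = 12 \left(-6 - 7\right) \left(-3 - 4 \left(6 + 1\right)\right) = 12 \left(-13\right) \left(-3 - 4 \cdot 7\right) = - 156 \left(-3 - 28\right) = \left(-156\right) \left(-31\right) = 4836$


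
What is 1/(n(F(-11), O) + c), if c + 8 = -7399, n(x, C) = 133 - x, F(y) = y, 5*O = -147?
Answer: -1/7263 ≈ -0.00013768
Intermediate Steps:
O = -147/5 (O = (⅕)*(-147) = -147/5 ≈ -29.400)
c = -7407 (c = -8 - 7399 = -7407)
1/(n(F(-11), O) + c) = 1/((133 - 1*(-11)) - 7407) = 1/((133 + 11) - 7407) = 1/(144 - 7407) = 1/(-7263) = -1/7263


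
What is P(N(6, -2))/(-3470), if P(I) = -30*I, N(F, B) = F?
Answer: 18/347 ≈ 0.051873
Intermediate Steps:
P(N(6, -2))/(-3470) = -30*6/(-3470) = -180*(-1/3470) = 18/347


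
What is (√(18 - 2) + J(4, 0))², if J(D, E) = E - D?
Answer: 0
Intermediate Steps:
(√(18 - 2) + J(4, 0))² = (√(18 - 2) + (0 - 1*4))² = (√16 + (0 - 4))² = (4 - 4)² = 0² = 0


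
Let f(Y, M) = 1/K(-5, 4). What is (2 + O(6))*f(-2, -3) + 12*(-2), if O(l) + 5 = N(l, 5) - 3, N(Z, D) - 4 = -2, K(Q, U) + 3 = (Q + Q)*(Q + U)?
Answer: -172/7 ≈ -24.571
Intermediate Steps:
K(Q, U) = -3 + 2*Q*(Q + U) (K(Q, U) = -3 + (Q + Q)*(Q + U) = -3 + (2*Q)*(Q + U) = -3 + 2*Q*(Q + U))
f(Y, M) = 1/7 (f(Y, M) = 1/(-3 + 2*(-5)**2 + 2*(-5)*4) = 1/(-3 + 2*25 - 40) = 1/(-3 + 50 - 40) = 1/7)
N(Z, D) = 2 (N(Z, D) = 4 - 2 = 2)
O(l) = -6 (O(l) = -5 + (2 - 3) = -5 - 1 = -6)
(2 + O(6))*f(-2, -3) + 12*(-2) = (2 - 6)*(1/7) + 12*(-2) = -4*1/7 - 24 = -4/7 - 24 = -172/7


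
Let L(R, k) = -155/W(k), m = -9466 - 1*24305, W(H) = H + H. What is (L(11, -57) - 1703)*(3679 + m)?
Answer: 2918728402/57 ≈ 5.1206e+7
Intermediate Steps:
W(H) = 2*H
m = -33771 (m = -9466 - 24305 = -33771)
L(R, k) = -155/(2*k) (L(R, k) = -155*1/(2*k) = -155/(2*k))
(L(11, -57) - 1703)*(3679 + m) = (-155/2/(-57) - 1703)*(3679 - 33771) = (-155/2*(-1/57) - 1703)*(-30092) = (155/114 - 1703)*(-30092) = -193987/114*(-30092) = 2918728402/57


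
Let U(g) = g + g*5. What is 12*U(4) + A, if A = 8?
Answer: 296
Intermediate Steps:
U(g) = 6*g (U(g) = g + 5*g = 6*g)
12*U(4) + A = 12*(6*4) + 8 = 12*24 + 8 = 288 + 8 = 296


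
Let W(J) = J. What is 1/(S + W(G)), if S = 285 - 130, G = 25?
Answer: 1/180 ≈ 0.0055556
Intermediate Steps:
S = 155
1/(S + W(G)) = 1/(155 + 25) = 1/180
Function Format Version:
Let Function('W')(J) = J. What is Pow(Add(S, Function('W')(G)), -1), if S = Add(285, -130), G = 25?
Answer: Rational(1, 180) ≈ 0.0055556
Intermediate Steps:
S = 155
Pow(Add(S, Function('W')(G)), -1) = Pow(Add(155, 25), -1) = Pow(180, -1) = Rational(1, 180)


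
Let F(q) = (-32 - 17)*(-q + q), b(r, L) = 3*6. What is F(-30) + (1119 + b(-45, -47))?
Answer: 1137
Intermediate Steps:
b(r, L) = 18
F(q) = 0 (F(q) = -49*0 = 0)
F(-30) + (1119 + b(-45, -47)) = 0 + (1119 + 18) = 0 + 1137 = 1137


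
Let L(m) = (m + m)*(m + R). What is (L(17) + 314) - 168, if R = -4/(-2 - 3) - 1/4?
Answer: 7427/10 ≈ 742.70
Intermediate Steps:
R = 11/20 (R = -4/(-5) - 1*¼ = -4*(-⅕) - ¼ = ⅘ - ¼ = 11/20 ≈ 0.55000)
L(m) = 2*m*(11/20 + m) (L(m) = (m + m)*(m + 11/20) = (2*m)*(11/20 + m) = 2*m*(11/20 + m))
(L(17) + 314) - 168 = ((⅒)*17*(11 + 20*17) + 314) - 168 = ((⅒)*17*(11 + 340) + 314) - 168 = ((⅒)*17*351 + 314) - 168 = (5967/10 + 314) - 168 = 9107/10 - 168 = 7427/10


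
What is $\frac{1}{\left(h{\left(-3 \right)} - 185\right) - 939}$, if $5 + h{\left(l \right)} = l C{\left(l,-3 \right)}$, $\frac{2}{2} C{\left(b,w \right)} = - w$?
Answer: $- \frac{1}{1138} \approx -0.00087873$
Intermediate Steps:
$C{\left(b,w \right)} = - w$
$h{\left(l \right)} = -5 + 3 l$ ($h{\left(l \right)} = -5 + l \left(\left(-1\right) \left(-3\right)\right) = -5 + l 3 = -5 + 3 l$)
$\frac{1}{\left(h{\left(-3 \right)} - 185\right) - 939} = \frac{1}{\left(\left(-5 + 3 \left(-3\right)\right) - 185\right) - 939} = \frac{1}{\left(\left(-5 - 9\right) - 185\right) - 939} = \frac{1}{\left(-14 - 185\right) - 939} = \frac{1}{-199 - 939} = \frac{1}{-1138} = - \frac{1}{1138}$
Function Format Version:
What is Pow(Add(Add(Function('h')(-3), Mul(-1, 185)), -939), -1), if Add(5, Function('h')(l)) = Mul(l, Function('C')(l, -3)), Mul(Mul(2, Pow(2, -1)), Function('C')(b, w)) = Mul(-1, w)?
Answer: Rational(-1, 1138) ≈ -0.00087873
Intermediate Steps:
Function('C')(b, w) = Mul(-1, w)
Function('h')(l) = Add(-5, Mul(3, l)) (Function('h')(l) = Add(-5, Mul(l, Mul(-1, -3))) = Add(-5, Mul(l, 3)) = Add(-5, Mul(3, l)))
Pow(Add(Add(Function('h')(-3), Mul(-1, 185)), -939), -1) = Pow(Add(Add(Add(-5, Mul(3, -3)), Mul(-1, 185)), -939), -1) = Pow(Add(Add(Add(-5, -9), -185), -939), -1) = Pow(Add(Add(-14, -185), -939), -1) = Pow(Add(-199, -939), -1) = Pow(-1138, -1) = Rational(-1, 1138)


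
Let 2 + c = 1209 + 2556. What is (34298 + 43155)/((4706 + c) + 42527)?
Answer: 77453/50996 ≈ 1.5188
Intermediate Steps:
c = 3763 (c = -2 + (1209 + 2556) = -2 + 3765 = 3763)
(34298 + 43155)/((4706 + c) + 42527) = (34298 + 43155)/((4706 + 3763) + 42527) = 77453/(8469 + 42527) = 77453/50996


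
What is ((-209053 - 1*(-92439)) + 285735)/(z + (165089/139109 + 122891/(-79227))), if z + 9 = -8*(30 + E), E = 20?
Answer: -1863914461404903/4511681933803 ≈ -413.13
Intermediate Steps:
z = -409 (z = -9 - 8*(30 + 20) = -9 - 8*50 = -9 - 400 = -409)
((-209053 - 1*(-92439)) + 285735)/(z + (165089/139109 + 122891/(-79227))) = ((-209053 - 1*(-92439)) + 285735)/(-409 + (165089/139109 + 122891/(-79227))) = ((-209053 + 92439) + 285735)/(-409 + (165089*(1/139109) + 122891*(-1/79227))) = (-116614 + 285735)/(-409 + (165089/139109 - 122891/79227)) = 169121/(-409 - 4015737916/11021188743) = 169121/(-4511681933803/11021188743) = 169121*(-11021188743/4511681933803) = -1863914461404903/4511681933803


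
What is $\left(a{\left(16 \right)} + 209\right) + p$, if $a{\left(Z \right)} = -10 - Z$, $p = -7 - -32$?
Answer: $208$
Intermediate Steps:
$p = 25$ ($p = -7 + 32 = 25$)
$\left(a{\left(16 \right)} + 209\right) + p = \left(\left(-10 - 16\right) + 209\right) + 25 = \left(-26 + 209\right) + 25 = 183 + 25 = 208$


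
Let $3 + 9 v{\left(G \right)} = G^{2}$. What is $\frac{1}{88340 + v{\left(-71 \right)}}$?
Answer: $\frac{9}{800098} \approx 1.1249 \cdot 10^{-5}$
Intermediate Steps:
$v{\left(G \right)} = - \frac{1}{3} + \frac{G^{2}}{9}$
$\frac{1}{88340 + v{\left(-71 \right)}} = \frac{1}{88340 - \left(\frac{1}{3} - \frac{\left(-71\right)^{2}}{9}\right)} = \frac{1}{88340 + \left(- \frac{1}{3} + \frac{1}{9} \cdot 5041\right)} = \frac{1}{88340 + \left(- \frac{1}{3} + \frac{5041}{9}\right)} = \frac{1}{88340 + \frac{5038}{9}} = \frac{1}{\frac{800098}{9}} = \frac{9}{800098}$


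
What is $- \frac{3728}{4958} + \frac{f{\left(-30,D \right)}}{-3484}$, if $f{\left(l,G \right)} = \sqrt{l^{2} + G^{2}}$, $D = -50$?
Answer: $- \frac{1864}{2479} - \frac{5 \sqrt{34}}{1742} \approx -0.76865$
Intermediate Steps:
$f{\left(l,G \right)} = \sqrt{G^{2} + l^{2}}$
$- \frac{3728}{4958} + \frac{f{\left(-30,D \right)}}{-3484} = - \frac{3728}{4958} + \frac{\sqrt{\left(-50\right)^{2} + \left(-30\right)^{2}}}{-3484} = \left(-3728\right) \frac{1}{4958} + \sqrt{2500 + 900} \left(- \frac{1}{3484}\right) = - \frac{1864}{2479} + \sqrt{3400} \left(- \frac{1}{3484}\right) = - \frac{1864}{2479} + 10 \sqrt{34} \left(- \frac{1}{3484}\right) = - \frac{1864}{2479} - \frac{5 \sqrt{34}}{1742}$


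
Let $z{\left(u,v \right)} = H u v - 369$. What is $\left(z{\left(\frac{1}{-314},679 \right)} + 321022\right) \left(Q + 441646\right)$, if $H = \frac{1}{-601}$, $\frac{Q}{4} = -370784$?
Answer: $- \frac{31511170903556145}{94357} \approx -3.3396 \cdot 10^{11}$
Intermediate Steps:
$Q = -1483136$ ($Q = 4 \left(-370784\right) = -1483136$)
$H = - \frac{1}{601} \approx -0.0016639$
$z{\left(u,v \right)} = -369 - \frac{u v}{601}$ ($z{\left(u,v \right)} = - \frac{u}{601} v - 369 = - \frac{u v}{601} - 369 = -369 - \frac{u v}{601}$)
$\left(z{\left(\frac{1}{-314},679 \right)} + 321022\right) \left(Q + 441646\right) = \left(\left(-369 - \frac{1}{601} \frac{1}{-314} \cdot 679\right) + 321022\right) \left(-1483136 + 441646\right) = \left(\left(-369 - \left(- \frac{1}{188714}\right) 679\right) + 321022\right) \left(-1041490\right) = \left(\left(-369 + \frac{679}{188714}\right) + 321022\right) \left(-1041490\right) = \left(- \frac{69634787}{188714} + 321022\right) \left(-1041490\right) = \frac{60511710921}{188714} \left(-1041490\right) = - \frac{31511170903556145}{94357}$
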